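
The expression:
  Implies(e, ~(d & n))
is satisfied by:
  {e: False, d: False, n: False}
  {n: True, e: False, d: False}
  {d: True, e: False, n: False}
  {n: True, d: True, e: False}
  {e: True, n: False, d: False}
  {n: True, e: True, d: False}
  {d: True, e: True, n: False}


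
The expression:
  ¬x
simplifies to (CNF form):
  ¬x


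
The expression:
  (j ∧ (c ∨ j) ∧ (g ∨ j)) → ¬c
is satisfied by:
  {c: False, j: False}
  {j: True, c: False}
  {c: True, j: False}


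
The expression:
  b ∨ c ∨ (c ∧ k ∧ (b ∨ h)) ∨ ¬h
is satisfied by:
  {b: True, c: True, h: False}
  {b: True, h: False, c: False}
  {c: True, h: False, b: False}
  {c: False, h: False, b: False}
  {b: True, c: True, h: True}
  {b: True, h: True, c: False}
  {c: True, h: True, b: False}


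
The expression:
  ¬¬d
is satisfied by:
  {d: True}


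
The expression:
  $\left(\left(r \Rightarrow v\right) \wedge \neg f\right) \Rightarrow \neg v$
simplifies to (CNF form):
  $f \vee \neg v$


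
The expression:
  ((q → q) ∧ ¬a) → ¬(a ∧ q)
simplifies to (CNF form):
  True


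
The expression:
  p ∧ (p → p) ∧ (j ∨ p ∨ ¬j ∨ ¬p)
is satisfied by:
  {p: True}


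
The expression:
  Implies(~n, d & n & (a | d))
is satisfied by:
  {n: True}


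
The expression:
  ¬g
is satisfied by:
  {g: False}


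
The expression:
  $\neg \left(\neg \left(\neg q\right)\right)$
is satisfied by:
  {q: False}


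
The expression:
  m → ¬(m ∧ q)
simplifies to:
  ¬m ∨ ¬q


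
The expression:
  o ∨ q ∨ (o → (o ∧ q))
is always true.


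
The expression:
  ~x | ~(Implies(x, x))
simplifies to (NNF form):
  ~x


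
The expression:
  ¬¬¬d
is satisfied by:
  {d: False}


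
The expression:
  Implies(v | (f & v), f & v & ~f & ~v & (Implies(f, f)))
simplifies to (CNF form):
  ~v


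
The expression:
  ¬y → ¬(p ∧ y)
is always true.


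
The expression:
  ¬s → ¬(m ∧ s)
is always true.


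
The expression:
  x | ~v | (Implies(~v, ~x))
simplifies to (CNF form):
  True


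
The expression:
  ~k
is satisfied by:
  {k: False}


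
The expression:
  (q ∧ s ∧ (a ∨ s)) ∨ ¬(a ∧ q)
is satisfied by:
  {s: True, q: False, a: False}
  {s: False, q: False, a: False}
  {a: True, s: True, q: False}
  {a: True, s: False, q: False}
  {q: True, s: True, a: False}
  {q: True, s: False, a: False}
  {q: True, a: True, s: True}


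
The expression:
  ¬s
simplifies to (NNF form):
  ¬s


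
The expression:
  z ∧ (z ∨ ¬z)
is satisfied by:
  {z: True}


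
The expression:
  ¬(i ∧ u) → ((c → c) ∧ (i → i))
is always true.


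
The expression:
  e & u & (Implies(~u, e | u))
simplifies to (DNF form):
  e & u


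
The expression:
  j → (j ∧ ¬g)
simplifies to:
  ¬g ∨ ¬j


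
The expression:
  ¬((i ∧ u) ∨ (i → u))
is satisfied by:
  {i: True, u: False}


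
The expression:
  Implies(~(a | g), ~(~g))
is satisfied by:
  {a: True, g: True}
  {a: True, g: False}
  {g: True, a: False}


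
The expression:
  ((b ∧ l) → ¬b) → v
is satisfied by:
  {b: True, v: True, l: True}
  {b: True, v: True, l: False}
  {v: True, l: True, b: False}
  {v: True, l: False, b: False}
  {b: True, l: True, v: False}


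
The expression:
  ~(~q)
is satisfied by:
  {q: True}


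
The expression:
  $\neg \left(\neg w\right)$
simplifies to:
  $w$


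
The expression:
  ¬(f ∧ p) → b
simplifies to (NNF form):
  b ∨ (f ∧ p)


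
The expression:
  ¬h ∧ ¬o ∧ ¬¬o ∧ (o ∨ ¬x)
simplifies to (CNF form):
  False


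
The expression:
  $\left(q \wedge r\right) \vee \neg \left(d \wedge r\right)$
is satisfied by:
  {q: True, d: False, r: False}
  {q: False, d: False, r: False}
  {r: True, q: True, d: False}
  {r: True, q: False, d: False}
  {d: True, q: True, r: False}
  {d: True, q: False, r: False}
  {d: True, r: True, q: True}


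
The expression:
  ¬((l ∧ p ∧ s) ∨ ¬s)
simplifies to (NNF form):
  s ∧ (¬l ∨ ¬p)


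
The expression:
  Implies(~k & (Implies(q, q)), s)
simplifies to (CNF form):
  k | s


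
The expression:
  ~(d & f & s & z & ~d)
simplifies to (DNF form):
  True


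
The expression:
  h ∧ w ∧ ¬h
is never true.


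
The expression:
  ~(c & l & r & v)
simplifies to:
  ~c | ~l | ~r | ~v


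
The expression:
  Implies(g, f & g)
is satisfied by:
  {f: True, g: False}
  {g: False, f: False}
  {g: True, f: True}


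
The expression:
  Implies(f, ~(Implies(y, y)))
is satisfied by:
  {f: False}


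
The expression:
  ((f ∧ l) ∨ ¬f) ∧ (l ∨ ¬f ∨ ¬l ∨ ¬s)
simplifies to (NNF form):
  l ∨ ¬f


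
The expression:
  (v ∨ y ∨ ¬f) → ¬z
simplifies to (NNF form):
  (f ∧ ¬v ∧ ¬y) ∨ ¬z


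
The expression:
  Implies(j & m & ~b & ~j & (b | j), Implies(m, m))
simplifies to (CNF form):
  True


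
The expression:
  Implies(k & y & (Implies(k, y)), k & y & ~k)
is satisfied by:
  {k: False, y: False}
  {y: True, k: False}
  {k: True, y: False}


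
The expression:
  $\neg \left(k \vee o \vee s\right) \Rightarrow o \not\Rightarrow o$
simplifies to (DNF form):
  $k \vee o \vee s$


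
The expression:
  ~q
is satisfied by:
  {q: False}


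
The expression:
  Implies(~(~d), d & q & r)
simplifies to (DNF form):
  ~d | (q & r)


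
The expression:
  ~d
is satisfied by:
  {d: False}


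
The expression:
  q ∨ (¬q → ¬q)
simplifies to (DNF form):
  True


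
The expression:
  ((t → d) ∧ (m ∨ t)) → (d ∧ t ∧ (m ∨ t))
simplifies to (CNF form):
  t ∨ ¬m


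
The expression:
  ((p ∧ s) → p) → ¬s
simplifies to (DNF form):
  ¬s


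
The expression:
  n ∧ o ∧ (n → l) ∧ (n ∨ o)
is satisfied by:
  {n: True, o: True, l: True}


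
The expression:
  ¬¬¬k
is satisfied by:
  {k: False}


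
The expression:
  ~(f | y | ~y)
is never true.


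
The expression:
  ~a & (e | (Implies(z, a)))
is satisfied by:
  {e: True, a: False, z: False}
  {e: False, a: False, z: False}
  {z: True, e: True, a: False}


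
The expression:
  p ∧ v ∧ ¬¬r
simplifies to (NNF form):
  p ∧ r ∧ v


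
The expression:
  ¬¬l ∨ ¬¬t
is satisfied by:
  {t: True, l: True}
  {t: True, l: False}
  {l: True, t: False}


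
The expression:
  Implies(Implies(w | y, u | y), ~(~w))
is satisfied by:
  {w: True}


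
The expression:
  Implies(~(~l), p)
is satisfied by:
  {p: True, l: False}
  {l: False, p: False}
  {l: True, p: True}


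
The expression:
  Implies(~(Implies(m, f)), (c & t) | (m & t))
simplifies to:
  f | t | ~m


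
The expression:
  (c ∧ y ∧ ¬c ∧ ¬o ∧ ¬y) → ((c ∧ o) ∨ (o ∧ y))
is always true.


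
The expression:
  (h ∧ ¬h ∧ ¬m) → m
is always true.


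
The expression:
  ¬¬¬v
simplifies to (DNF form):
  ¬v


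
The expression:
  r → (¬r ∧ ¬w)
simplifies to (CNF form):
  ¬r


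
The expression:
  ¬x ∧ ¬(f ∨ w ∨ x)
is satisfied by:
  {x: False, w: False, f: False}


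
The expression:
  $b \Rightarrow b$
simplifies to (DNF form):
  $\text{True}$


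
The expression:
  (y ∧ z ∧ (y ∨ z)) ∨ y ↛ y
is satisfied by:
  {z: True, y: True}


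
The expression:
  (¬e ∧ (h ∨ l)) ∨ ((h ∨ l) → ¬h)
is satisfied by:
  {h: False, e: False}
  {e: True, h: False}
  {h: True, e: False}


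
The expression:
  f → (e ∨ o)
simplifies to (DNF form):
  e ∨ o ∨ ¬f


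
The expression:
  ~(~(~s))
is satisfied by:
  {s: False}


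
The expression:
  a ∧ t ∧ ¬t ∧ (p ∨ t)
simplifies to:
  False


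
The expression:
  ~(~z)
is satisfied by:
  {z: True}


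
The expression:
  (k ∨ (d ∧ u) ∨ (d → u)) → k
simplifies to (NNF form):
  k ∨ (d ∧ ¬u)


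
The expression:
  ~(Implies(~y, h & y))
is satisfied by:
  {y: False}


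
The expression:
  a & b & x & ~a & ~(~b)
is never true.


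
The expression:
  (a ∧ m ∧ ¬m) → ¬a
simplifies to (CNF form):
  True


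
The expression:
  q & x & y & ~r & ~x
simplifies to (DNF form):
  False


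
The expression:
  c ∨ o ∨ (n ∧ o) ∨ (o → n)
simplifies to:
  True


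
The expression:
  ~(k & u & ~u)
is always true.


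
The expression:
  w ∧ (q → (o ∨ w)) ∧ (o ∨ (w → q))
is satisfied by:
  {w: True, q: True, o: True}
  {w: True, q: True, o: False}
  {w: True, o: True, q: False}


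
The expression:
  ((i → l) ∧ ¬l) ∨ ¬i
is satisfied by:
  {i: False}


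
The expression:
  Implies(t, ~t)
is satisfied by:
  {t: False}


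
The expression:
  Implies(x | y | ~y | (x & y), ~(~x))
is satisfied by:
  {x: True}


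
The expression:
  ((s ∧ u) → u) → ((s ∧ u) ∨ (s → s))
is always true.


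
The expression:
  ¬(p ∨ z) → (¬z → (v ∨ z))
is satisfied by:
  {z: True, v: True, p: True}
  {z: True, v: True, p: False}
  {z: True, p: True, v: False}
  {z: True, p: False, v: False}
  {v: True, p: True, z: False}
  {v: True, p: False, z: False}
  {p: True, v: False, z: False}


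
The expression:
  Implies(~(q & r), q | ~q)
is always true.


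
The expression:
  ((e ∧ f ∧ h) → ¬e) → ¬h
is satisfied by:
  {f: True, e: True, h: False}
  {f: True, e: False, h: False}
  {e: True, f: False, h: False}
  {f: False, e: False, h: False}
  {h: True, f: True, e: True}


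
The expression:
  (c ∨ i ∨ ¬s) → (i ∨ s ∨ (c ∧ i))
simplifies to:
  i ∨ s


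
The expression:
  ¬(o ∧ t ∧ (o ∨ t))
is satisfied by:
  {o: False, t: False}
  {t: True, o: False}
  {o: True, t: False}


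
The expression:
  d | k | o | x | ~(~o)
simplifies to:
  d | k | o | x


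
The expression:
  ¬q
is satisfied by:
  {q: False}


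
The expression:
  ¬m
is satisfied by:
  {m: False}


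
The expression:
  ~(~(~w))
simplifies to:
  ~w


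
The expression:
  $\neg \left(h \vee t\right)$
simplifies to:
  $\neg h \wedge \neg t$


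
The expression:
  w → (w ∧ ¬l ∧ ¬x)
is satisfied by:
  {l: False, w: False, x: False}
  {x: True, l: False, w: False}
  {l: True, x: False, w: False}
  {x: True, l: True, w: False}
  {w: True, x: False, l: False}


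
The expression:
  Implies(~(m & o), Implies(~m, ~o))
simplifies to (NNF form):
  m | ~o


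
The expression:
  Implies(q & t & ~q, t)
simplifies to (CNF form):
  True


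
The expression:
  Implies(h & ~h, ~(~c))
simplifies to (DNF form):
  True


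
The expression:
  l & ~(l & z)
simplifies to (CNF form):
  l & ~z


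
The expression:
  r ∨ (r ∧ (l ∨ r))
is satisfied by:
  {r: True}


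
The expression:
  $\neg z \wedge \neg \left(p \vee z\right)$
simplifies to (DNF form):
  $\neg p \wedge \neg z$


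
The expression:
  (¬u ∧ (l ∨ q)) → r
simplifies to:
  r ∨ u ∨ (¬l ∧ ¬q)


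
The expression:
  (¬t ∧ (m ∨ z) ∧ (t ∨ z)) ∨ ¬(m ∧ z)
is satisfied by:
  {m: False, t: False, z: False}
  {z: True, m: False, t: False}
  {t: True, m: False, z: False}
  {z: True, t: True, m: False}
  {m: True, z: False, t: False}
  {z: True, m: True, t: False}
  {t: True, m: True, z: False}


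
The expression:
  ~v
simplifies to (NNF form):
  ~v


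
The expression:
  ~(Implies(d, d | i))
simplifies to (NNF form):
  False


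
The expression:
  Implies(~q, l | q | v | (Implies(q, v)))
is always true.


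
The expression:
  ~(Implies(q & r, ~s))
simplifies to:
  q & r & s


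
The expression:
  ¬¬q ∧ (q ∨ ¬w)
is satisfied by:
  {q: True}


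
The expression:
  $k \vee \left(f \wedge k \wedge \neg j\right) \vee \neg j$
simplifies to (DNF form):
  $k \vee \neg j$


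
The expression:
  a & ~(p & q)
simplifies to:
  a & (~p | ~q)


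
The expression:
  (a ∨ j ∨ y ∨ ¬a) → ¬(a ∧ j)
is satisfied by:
  {a: False, j: False}
  {j: True, a: False}
  {a: True, j: False}


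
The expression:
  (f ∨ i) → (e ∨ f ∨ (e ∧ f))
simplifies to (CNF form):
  e ∨ f ∨ ¬i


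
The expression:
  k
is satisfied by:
  {k: True}


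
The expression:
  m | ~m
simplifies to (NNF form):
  True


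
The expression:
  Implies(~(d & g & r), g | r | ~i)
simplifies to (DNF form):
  g | r | ~i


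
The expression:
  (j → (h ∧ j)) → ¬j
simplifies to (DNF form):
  ¬h ∨ ¬j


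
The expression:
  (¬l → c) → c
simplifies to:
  c ∨ ¬l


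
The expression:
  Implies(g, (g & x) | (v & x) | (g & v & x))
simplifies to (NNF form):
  x | ~g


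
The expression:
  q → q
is always true.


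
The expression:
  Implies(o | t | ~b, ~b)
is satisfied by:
  {t: False, b: False, o: False}
  {o: True, t: False, b: False}
  {t: True, o: False, b: False}
  {o: True, t: True, b: False}
  {b: True, o: False, t: False}


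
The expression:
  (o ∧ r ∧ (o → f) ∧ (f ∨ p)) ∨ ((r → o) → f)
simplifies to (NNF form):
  f ∨ (r ∧ ¬o)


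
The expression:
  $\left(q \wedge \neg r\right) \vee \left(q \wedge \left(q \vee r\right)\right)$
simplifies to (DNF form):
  $q$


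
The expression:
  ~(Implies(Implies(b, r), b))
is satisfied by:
  {b: False}


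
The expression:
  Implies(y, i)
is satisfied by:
  {i: True, y: False}
  {y: False, i: False}
  {y: True, i: True}


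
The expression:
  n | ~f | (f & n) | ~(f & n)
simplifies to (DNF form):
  True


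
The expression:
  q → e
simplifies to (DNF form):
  e ∨ ¬q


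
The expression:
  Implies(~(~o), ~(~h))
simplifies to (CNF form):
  h | ~o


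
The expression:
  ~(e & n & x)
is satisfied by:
  {x: False, e: False, n: False}
  {n: True, x: False, e: False}
  {e: True, x: False, n: False}
  {n: True, e: True, x: False}
  {x: True, n: False, e: False}
  {n: True, x: True, e: False}
  {e: True, x: True, n: False}


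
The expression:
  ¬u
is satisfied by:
  {u: False}


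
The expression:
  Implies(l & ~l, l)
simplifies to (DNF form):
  True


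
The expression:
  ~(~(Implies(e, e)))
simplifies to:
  True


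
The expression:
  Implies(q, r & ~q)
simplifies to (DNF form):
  ~q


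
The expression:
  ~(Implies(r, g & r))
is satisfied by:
  {r: True, g: False}


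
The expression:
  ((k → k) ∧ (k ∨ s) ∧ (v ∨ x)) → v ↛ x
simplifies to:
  (¬k ∧ ¬s) ∨ ¬x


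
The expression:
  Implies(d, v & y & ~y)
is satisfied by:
  {d: False}


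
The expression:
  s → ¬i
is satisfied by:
  {s: False, i: False}
  {i: True, s: False}
  {s: True, i: False}


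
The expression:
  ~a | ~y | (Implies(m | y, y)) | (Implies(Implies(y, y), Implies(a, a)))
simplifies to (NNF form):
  True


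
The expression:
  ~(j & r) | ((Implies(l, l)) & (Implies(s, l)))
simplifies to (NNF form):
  l | ~j | ~r | ~s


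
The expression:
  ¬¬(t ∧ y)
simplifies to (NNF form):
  t ∧ y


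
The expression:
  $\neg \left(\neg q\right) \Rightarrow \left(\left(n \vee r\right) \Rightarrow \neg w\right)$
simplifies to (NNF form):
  $\left(\neg n \wedge \neg r\right) \vee \neg q \vee \neg w$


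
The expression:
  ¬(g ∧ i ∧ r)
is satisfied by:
  {g: False, i: False, r: False}
  {r: True, g: False, i: False}
  {i: True, g: False, r: False}
  {r: True, i: True, g: False}
  {g: True, r: False, i: False}
  {r: True, g: True, i: False}
  {i: True, g: True, r: False}


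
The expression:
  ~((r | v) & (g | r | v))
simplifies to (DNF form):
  ~r & ~v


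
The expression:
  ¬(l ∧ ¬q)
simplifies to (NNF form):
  q ∨ ¬l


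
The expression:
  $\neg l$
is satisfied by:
  {l: False}


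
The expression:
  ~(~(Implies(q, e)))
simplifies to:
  e | ~q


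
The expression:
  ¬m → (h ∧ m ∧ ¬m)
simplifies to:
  m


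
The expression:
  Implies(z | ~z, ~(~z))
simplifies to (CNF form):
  z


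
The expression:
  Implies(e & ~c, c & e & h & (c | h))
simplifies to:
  c | ~e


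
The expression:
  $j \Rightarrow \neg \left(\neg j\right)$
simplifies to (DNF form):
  $\text{True}$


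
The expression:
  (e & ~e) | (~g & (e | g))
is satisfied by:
  {e: True, g: False}


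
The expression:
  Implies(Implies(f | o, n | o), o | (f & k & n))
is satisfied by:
  {o: True, f: True, k: True, n: False}
  {o: True, f: True, k: False, n: False}
  {n: True, o: True, f: True, k: True}
  {n: True, o: True, f: True, k: False}
  {o: True, k: True, f: False, n: False}
  {o: True, k: False, f: False, n: False}
  {o: True, n: True, k: True, f: False}
  {o: True, n: True, k: False, f: False}
  {f: True, k: True, o: False, n: False}
  {f: True, o: False, k: False, n: False}
  {n: True, f: True, k: True, o: False}


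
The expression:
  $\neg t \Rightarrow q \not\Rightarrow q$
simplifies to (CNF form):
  $t$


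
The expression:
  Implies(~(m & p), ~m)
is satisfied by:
  {p: True, m: False}
  {m: False, p: False}
  {m: True, p: True}


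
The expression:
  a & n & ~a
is never true.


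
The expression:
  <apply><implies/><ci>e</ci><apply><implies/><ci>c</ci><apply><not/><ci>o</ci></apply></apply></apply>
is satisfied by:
  {c: False, o: False, e: False}
  {e: True, c: False, o: False}
  {o: True, c: False, e: False}
  {e: True, o: True, c: False}
  {c: True, e: False, o: False}
  {e: True, c: True, o: False}
  {o: True, c: True, e: False}


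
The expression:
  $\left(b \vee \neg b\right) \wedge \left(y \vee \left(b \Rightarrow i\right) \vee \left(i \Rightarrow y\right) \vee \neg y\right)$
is always true.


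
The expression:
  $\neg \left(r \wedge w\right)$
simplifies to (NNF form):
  $\neg r \vee \neg w$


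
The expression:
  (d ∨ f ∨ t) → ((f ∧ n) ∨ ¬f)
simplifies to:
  n ∨ ¬f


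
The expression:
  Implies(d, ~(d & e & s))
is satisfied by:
  {s: False, e: False, d: False}
  {d: True, s: False, e: False}
  {e: True, s: False, d: False}
  {d: True, e: True, s: False}
  {s: True, d: False, e: False}
  {d: True, s: True, e: False}
  {e: True, s: True, d: False}


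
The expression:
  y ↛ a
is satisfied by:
  {y: True, a: False}


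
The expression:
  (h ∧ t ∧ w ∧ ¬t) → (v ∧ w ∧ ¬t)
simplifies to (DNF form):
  True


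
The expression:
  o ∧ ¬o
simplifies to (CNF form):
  False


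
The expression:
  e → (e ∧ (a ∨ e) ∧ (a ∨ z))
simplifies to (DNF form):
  a ∨ z ∨ ¬e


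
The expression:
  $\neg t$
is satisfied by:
  {t: False}


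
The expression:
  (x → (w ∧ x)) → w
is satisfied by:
  {x: True, w: True}
  {x: True, w: False}
  {w: True, x: False}


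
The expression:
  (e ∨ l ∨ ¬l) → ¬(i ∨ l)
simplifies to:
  ¬i ∧ ¬l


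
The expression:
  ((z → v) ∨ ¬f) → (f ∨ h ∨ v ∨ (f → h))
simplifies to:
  True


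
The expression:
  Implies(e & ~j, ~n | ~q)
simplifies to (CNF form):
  j | ~e | ~n | ~q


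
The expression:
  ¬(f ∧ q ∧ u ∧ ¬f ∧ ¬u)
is always true.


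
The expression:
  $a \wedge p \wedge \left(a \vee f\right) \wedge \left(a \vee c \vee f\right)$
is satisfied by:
  {a: True, p: True}


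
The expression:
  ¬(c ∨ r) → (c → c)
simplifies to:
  True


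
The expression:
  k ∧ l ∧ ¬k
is never true.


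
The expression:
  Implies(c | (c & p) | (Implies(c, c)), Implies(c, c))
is always true.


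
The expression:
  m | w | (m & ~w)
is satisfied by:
  {m: True, w: True}
  {m: True, w: False}
  {w: True, m: False}


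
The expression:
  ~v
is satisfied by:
  {v: False}


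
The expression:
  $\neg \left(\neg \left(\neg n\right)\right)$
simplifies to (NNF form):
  $\neg n$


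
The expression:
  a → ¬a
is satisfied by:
  {a: False}


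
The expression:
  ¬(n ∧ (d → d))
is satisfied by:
  {n: False}


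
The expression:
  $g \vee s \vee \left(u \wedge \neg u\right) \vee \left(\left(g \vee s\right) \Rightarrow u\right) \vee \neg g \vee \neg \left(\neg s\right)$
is always true.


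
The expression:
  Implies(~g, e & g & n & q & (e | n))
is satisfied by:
  {g: True}


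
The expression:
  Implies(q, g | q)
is always true.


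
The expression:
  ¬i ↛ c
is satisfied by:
  {c: True, i: False}
  {i: False, c: False}
  {i: True, c: True}


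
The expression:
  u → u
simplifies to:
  True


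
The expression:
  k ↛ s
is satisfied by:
  {k: True, s: False}


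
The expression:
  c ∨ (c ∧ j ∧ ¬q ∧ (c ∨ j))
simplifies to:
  c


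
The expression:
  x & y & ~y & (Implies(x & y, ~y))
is never true.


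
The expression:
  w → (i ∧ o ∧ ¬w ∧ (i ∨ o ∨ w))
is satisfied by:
  {w: False}


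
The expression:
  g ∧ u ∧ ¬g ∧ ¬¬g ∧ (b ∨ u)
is never true.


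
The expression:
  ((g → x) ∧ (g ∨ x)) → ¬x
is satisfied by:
  {x: False}


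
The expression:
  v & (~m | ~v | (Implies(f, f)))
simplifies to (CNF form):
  v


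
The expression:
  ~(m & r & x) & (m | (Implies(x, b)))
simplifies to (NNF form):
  ~x | (b & ~m) | (m & ~r)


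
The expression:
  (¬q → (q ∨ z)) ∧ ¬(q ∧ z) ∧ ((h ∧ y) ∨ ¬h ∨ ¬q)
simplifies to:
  (q ∨ z) ∧ (¬q ∨ ¬z) ∧ (y ∨ z ∨ ¬h)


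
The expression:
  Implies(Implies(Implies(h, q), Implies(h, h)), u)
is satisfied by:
  {u: True}


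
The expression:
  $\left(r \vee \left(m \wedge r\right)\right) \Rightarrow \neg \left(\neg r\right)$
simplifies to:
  $\text{True}$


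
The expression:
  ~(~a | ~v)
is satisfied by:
  {a: True, v: True}


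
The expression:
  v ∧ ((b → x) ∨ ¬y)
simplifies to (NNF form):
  v ∧ (x ∨ ¬b ∨ ¬y)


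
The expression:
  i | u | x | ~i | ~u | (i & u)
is always true.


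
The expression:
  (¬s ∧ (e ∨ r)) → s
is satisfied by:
  {s: True, r: False, e: False}
  {s: True, e: True, r: False}
  {s: True, r: True, e: False}
  {s: True, e: True, r: True}
  {e: False, r: False, s: False}


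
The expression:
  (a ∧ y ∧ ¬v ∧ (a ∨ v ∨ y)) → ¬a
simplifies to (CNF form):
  v ∨ ¬a ∨ ¬y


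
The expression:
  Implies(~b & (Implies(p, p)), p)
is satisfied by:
  {b: True, p: True}
  {b: True, p: False}
  {p: True, b: False}


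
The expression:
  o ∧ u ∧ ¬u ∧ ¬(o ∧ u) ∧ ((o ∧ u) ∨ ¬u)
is never true.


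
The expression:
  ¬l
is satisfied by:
  {l: False}


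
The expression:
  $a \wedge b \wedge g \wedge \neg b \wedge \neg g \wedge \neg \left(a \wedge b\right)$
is never true.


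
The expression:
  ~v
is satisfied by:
  {v: False}


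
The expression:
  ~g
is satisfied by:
  {g: False}


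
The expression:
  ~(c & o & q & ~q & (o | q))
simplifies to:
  True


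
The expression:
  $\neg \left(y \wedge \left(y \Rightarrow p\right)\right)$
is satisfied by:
  {p: False, y: False}
  {y: True, p: False}
  {p: True, y: False}


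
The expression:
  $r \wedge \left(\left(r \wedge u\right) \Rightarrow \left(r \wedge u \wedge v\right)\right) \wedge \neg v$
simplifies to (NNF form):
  $r \wedge \neg u \wedge \neg v$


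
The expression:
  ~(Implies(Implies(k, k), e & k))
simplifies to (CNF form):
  ~e | ~k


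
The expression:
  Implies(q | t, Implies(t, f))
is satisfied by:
  {f: True, t: False}
  {t: False, f: False}
  {t: True, f: True}


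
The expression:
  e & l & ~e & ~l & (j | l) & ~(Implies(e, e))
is never true.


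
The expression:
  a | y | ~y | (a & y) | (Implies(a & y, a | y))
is always true.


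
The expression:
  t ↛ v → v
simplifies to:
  v ∨ ¬t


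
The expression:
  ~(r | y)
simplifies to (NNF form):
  ~r & ~y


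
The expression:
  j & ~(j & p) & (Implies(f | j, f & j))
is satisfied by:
  {j: True, f: True, p: False}


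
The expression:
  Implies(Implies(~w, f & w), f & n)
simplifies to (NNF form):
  ~w | (f & n)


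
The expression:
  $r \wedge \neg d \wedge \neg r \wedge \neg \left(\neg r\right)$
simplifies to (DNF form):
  $\text{False}$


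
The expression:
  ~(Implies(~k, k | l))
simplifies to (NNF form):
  ~k & ~l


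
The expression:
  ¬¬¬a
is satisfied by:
  {a: False}


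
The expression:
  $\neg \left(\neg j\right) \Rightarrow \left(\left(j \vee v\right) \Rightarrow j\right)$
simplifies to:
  $\text{True}$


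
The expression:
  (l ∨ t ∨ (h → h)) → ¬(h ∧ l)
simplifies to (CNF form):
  ¬h ∨ ¬l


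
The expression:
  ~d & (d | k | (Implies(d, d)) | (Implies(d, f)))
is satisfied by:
  {d: False}


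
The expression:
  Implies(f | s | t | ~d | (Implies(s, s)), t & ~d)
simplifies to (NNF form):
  t & ~d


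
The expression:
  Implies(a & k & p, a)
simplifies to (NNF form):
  True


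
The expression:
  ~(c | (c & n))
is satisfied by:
  {c: False}


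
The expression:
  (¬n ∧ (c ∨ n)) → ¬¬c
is always true.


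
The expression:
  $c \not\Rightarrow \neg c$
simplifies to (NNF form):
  $c$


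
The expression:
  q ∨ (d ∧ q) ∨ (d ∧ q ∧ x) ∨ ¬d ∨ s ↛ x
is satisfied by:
  {q: True, s: True, x: False, d: False}
  {q: True, x: False, s: False, d: False}
  {q: True, s: True, x: True, d: False}
  {q: True, x: True, s: False, d: False}
  {s: True, q: False, x: False, d: False}
  {q: False, x: False, s: False, d: False}
  {s: True, x: True, q: False, d: False}
  {x: True, q: False, s: False, d: False}
  {d: True, s: True, q: True, x: False}
  {d: True, q: True, x: False, s: False}
  {d: True, s: True, q: True, x: True}
  {d: True, q: True, x: True, s: False}
  {d: True, s: True, q: False, x: False}


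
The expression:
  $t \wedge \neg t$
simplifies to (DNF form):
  $\text{False}$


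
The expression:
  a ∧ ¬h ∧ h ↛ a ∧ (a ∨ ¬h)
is never true.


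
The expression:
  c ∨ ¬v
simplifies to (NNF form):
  c ∨ ¬v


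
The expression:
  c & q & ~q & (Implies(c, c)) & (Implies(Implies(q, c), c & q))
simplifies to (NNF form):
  False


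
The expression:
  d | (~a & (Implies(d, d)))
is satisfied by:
  {d: True, a: False}
  {a: False, d: False}
  {a: True, d: True}


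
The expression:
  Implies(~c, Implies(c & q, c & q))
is always true.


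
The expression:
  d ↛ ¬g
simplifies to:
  d ∧ g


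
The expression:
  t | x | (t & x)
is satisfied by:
  {x: True, t: True}
  {x: True, t: False}
  {t: True, x: False}


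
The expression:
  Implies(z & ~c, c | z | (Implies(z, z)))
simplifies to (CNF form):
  True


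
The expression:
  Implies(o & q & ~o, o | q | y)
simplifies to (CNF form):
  True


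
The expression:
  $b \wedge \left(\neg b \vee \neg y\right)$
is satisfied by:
  {b: True, y: False}


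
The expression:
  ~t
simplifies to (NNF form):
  ~t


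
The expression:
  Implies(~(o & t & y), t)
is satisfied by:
  {t: True}


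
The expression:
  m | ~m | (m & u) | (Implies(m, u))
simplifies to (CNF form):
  True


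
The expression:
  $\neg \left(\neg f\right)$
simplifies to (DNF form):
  $f$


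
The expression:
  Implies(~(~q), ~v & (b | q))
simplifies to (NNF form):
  ~q | ~v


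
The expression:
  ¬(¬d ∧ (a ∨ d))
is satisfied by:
  {d: True, a: False}
  {a: False, d: False}
  {a: True, d: True}


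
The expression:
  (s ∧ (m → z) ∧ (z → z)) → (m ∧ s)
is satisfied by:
  {m: True, s: False}
  {s: False, m: False}
  {s: True, m: True}


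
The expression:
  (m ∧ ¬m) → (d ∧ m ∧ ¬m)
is always true.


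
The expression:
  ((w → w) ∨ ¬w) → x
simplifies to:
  x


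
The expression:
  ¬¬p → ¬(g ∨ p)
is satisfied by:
  {p: False}


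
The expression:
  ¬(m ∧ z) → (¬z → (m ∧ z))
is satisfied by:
  {z: True}


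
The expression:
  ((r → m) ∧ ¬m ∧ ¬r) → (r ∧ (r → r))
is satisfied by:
  {r: True, m: True}
  {r: True, m: False}
  {m: True, r: False}


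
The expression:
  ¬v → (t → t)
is always true.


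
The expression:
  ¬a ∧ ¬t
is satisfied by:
  {t: False, a: False}


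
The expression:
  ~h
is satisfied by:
  {h: False}


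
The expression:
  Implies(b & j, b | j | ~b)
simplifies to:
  True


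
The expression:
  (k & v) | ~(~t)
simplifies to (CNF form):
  (k | t) & (t | v)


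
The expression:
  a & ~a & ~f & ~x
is never true.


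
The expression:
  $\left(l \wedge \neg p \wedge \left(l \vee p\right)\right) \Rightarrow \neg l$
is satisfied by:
  {p: True, l: False}
  {l: False, p: False}
  {l: True, p: True}


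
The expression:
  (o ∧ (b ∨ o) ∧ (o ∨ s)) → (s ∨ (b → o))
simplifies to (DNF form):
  True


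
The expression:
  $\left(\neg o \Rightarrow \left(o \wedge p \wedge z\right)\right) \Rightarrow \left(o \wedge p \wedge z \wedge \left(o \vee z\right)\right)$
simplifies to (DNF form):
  $\left(p \wedge z\right) \vee \neg o$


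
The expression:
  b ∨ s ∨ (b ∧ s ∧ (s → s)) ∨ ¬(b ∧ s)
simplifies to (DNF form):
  True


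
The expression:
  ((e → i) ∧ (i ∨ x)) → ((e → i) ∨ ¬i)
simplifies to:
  True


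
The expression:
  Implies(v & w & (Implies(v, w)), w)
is always true.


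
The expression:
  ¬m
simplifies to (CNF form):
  ¬m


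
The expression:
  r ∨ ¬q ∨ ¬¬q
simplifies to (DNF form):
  True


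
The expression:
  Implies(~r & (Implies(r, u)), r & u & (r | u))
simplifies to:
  r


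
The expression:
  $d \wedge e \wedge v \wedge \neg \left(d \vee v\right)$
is never true.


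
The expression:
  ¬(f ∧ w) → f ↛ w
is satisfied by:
  {f: True}


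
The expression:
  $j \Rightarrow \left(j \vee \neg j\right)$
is always true.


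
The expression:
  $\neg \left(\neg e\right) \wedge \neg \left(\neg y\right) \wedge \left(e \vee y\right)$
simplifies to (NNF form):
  $e \wedge y$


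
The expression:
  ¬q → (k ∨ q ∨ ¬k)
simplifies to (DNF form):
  True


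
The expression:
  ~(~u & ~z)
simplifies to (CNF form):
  u | z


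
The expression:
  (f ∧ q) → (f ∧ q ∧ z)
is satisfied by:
  {z: True, q: False, f: False}
  {q: False, f: False, z: False}
  {f: True, z: True, q: False}
  {f: True, q: False, z: False}
  {z: True, q: True, f: False}
  {q: True, z: False, f: False}
  {f: True, q: True, z: True}


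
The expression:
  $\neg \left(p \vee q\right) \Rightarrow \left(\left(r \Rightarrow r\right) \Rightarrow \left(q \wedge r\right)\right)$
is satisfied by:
  {q: True, p: True}
  {q: True, p: False}
  {p: True, q: False}


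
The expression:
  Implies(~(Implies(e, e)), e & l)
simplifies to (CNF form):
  True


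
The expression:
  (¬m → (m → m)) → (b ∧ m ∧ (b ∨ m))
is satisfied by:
  {m: True, b: True}


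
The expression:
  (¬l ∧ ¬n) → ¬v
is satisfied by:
  {n: True, l: True, v: False}
  {n: True, v: False, l: False}
  {l: True, v: False, n: False}
  {l: False, v: False, n: False}
  {n: True, l: True, v: True}
  {n: True, v: True, l: False}
  {l: True, v: True, n: False}


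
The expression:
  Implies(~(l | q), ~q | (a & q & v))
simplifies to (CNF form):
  True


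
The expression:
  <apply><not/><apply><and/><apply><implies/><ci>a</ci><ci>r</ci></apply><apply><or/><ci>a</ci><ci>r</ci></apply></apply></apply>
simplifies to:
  <apply><not/><ci>r</ci></apply>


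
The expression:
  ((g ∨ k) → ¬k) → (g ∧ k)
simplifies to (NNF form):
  k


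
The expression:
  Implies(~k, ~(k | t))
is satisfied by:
  {k: True, t: False}
  {t: False, k: False}
  {t: True, k: True}


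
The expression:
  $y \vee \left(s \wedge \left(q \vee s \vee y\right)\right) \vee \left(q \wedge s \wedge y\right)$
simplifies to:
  $s \vee y$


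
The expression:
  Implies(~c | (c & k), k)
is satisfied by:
  {k: True, c: True}
  {k: True, c: False}
  {c: True, k: False}


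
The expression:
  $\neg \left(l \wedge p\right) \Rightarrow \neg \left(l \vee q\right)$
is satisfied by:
  {p: True, q: False, l: False}
  {q: False, l: False, p: False}
  {p: True, l: True, q: False}
  {p: True, l: True, q: True}


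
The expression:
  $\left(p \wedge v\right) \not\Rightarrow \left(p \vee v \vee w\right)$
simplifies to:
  $\text{False}$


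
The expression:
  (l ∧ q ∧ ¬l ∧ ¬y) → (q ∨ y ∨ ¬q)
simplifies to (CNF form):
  True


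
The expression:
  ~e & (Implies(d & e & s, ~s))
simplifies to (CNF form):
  ~e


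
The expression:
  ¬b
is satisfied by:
  {b: False}


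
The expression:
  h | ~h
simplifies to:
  True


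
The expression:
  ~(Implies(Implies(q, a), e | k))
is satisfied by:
  {a: True, q: False, e: False, k: False}
  {k: False, q: False, a: False, e: False}
  {a: True, q: True, k: False, e: False}


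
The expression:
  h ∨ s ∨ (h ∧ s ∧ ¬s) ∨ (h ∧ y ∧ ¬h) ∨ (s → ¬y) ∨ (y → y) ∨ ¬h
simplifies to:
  True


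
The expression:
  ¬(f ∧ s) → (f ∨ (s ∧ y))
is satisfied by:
  {s: True, f: True, y: True}
  {s: True, f: True, y: False}
  {f: True, y: True, s: False}
  {f: True, y: False, s: False}
  {s: True, y: True, f: False}


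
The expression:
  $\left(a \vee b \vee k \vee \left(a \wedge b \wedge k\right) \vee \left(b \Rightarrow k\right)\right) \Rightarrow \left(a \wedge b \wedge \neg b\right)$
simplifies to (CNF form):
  $\text{False}$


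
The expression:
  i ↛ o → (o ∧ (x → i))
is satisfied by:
  {o: True, i: False}
  {i: False, o: False}
  {i: True, o: True}


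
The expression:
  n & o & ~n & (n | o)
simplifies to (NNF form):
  False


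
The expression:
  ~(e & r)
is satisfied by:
  {e: False, r: False}
  {r: True, e: False}
  {e: True, r: False}


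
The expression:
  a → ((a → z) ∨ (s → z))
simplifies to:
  z ∨ ¬a ∨ ¬s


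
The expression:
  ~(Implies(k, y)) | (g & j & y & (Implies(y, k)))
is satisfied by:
  {j: True, g: True, k: True, y: False}
  {j: True, k: True, g: False, y: False}
  {g: True, k: True, j: False, y: False}
  {k: True, j: False, g: False, y: False}
  {y: True, j: True, g: True, k: True}


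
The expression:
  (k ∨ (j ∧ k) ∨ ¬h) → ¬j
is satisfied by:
  {h: True, k: False, j: False}
  {k: False, j: False, h: False}
  {h: True, k: True, j: False}
  {k: True, h: False, j: False}
  {j: True, h: True, k: False}


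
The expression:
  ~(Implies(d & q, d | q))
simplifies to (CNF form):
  False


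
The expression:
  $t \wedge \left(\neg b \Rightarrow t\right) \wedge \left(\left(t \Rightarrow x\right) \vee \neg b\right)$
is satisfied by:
  {t: True, x: True, b: False}
  {t: True, b: False, x: False}
  {t: True, x: True, b: True}


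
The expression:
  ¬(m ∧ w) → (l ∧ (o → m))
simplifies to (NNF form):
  (l ∧ m) ∨ (l ∧ ¬o) ∨ (m ∧ w)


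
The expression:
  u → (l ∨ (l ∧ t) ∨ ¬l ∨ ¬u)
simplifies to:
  True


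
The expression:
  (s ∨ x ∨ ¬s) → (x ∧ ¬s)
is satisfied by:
  {x: True, s: False}


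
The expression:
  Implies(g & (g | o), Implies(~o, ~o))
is always true.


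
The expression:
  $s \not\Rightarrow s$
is never true.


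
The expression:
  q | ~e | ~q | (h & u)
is always true.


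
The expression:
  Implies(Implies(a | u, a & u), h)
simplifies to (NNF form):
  h | (a & ~u) | (u & ~a)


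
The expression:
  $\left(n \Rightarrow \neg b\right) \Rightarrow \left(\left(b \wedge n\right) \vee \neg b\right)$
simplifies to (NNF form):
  $n \vee \neg b$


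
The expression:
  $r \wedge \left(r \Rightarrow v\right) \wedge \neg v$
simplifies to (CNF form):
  $\text{False}$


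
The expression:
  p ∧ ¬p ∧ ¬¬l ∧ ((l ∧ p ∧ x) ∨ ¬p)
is never true.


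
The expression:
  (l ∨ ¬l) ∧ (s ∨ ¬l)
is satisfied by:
  {s: True, l: False}
  {l: False, s: False}
  {l: True, s: True}


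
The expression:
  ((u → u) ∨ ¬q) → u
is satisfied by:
  {u: True}


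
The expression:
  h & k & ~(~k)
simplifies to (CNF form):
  h & k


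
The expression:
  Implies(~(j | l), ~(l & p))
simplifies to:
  True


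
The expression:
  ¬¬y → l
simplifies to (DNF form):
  l ∨ ¬y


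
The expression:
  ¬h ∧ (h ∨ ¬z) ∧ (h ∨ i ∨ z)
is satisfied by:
  {i: True, h: False, z: False}


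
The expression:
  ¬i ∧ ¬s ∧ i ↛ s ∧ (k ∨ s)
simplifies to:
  False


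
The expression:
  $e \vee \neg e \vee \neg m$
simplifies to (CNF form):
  $\text{True}$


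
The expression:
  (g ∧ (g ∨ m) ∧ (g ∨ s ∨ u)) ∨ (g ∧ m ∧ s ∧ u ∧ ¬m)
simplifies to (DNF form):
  g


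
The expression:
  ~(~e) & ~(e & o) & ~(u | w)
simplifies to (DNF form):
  e & ~o & ~u & ~w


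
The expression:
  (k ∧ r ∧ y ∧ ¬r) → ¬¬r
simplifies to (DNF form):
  True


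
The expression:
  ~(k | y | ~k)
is never true.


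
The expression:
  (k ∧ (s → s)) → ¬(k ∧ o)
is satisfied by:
  {k: False, o: False}
  {o: True, k: False}
  {k: True, o: False}


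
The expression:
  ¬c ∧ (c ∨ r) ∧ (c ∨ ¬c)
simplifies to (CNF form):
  r ∧ ¬c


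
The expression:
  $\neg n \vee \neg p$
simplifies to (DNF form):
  $\neg n \vee \neg p$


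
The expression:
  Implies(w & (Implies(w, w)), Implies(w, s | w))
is always true.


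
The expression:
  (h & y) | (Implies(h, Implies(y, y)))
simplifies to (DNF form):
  True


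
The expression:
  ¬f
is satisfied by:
  {f: False}


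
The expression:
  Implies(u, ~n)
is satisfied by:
  {u: False, n: False}
  {n: True, u: False}
  {u: True, n: False}


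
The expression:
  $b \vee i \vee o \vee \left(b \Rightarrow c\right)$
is always true.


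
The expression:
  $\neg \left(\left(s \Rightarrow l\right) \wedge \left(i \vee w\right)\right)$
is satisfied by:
  {s: True, w: False, l: False, i: False}
  {i: False, w: False, s: False, l: False}
  {i: True, s: True, w: False, l: False}
  {l: True, s: True, i: False, w: False}
  {l: True, i: False, w: False, s: False}
  {s: True, w: True, l: False, i: False}
  {i: True, s: True, w: True, l: False}


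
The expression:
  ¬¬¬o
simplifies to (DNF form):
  ¬o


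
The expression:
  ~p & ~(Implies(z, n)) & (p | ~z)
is never true.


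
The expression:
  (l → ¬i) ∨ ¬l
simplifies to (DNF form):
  ¬i ∨ ¬l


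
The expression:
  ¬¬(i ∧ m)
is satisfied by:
  {m: True, i: True}
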